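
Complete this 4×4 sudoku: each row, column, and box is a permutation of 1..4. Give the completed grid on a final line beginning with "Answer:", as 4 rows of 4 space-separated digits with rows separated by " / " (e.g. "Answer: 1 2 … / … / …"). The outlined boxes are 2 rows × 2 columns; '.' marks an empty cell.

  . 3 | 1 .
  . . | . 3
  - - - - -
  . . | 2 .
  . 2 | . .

Step 1. [r2c3∈{4}] r2c3's peers cover all but 4. So r2c3=4.
Step 2. [r3c2∈{1,4}] 4 has one home in col 2: r3c2. So r3c2=4.
Step 3. [r3c1∈{1,3}] row 3 places 3 nowhere but r3c1, so r3c1=3.
Step 4. [r4c1∈{1}] only 1 remains possible at r4c1 ⇒ r4c1=1.
Step 5. [r2c1∈{2}] r2c1's peers cover all but 2 ⇒ r2c1=2.
Step 6. [r1c4∈{2}] r1c4's peers cover all but 2. So r1c4=2.
Step 7. [r1c1∈{4}] r1c1's peers cover all but 4 ⇒ r1c1=4.
Step 8. [r2c2∈{1}] r2c2's peers cover all but 1. So r2c2=1.
Step 9. [r4c4∈{4}] r4c4 has the single candidate 4, so r4c4=4.
Step 10. [r3c4∈{1}] nothing but 1 survives at r3c4 ⇒ r3c4=1.
Step 11. [r4c3∈{3}] only 3 remains possible at r4c3 ⇒ r4c3=3.

Answer: 4 3 1 2 / 2 1 4 3 / 3 4 2 1 / 1 2 3 4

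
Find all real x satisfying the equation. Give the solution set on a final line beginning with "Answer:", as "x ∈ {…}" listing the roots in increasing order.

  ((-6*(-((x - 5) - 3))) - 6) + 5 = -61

Step 1. [((-6*(-((x - 5) - 3))) - 6) + 5 = -61] the outer +5 inverts by subtracting 5 ⇒ sub: (-6*(-((x - 5) - 3))) - 6 = -66.
Step 2. [(-6*(-((x - 5) - 3))) - 6 = -66] common factor -6 (LHS and -66) — divide through. So factor: (-((x - 5) - 3)) + 1 = 11.
Step 3. [(-((x - 5) - 3)) + 1 = 11] 1 comes off first (subtract 1) ⇒ sub: -((x - 5) - 3) = 10.
Step 4. [-((x - 5) - 3) = 10] leading − — multiply by −1 ⇒ neg: (x - 5) - 3 = -10.
Step 5. [(x - 5) - 3 = -10] -3 is outermost — add 3 both sides ⇒ sub: x - 5 = -7.
Step 6. [x - 5 = -7] -5 is outermost — add 5 both sides. So sub: x = -2.

Answer: x ∈ {-2}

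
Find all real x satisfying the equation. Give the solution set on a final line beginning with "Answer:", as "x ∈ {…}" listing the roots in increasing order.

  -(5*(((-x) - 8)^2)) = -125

Step 1. [-(5*(((-x) - 8)^2)) = -125] LHS negated; negate both sides. So neg: 5*(((-x) - 8)^2) = 125.
Step 2. [5*(((-x) - 8)^2) = 125] 5·(inner) — divide through by 5, so div: ((-x) - 8)^2 = 25.
Step 3. [((-x) - 8)^2 = 25] √ both sides: 25 ≥ 0 gives two branches. So sqrt: (-x) - 8 = 5 or -5.
Step 4. [(-x) - 8 = 5 or -5] add 8: x sits inside (… - 8). So sub: -x = 13 or 3.
Step 5. [-x = 13 or 3] flip signs both sides, so neg: x = -13 or -3.

Answer: x ∈ {-13, -3}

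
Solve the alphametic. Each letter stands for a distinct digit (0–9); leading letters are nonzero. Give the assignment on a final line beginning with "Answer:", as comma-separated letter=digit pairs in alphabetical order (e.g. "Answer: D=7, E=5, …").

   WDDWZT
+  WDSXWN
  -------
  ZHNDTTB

Step 1. [Z] Z is the leading digit of a 7-digit sum of two 6-digit numbers; the final carry is exactly 1. So Z=1.
Step 2. [col 1: T + N ≡ B (mod 10)] N=6 is one option consistent with column 1 (T + N ≡ B (mod 10), carry-in 0) — take it. So N=6.
Step 3. [col 1: T + N ≡ B (mod 10)] column 1 (T + N ≡ B (mod 10), carry-in 0) doesn't pin T yet; pick T=9 and continue. So T=9.
Step 4. [col 1: T + N ≡ B (mod 10)] column 1 reads T+N+carry(0)=B with T=9, N=6; with digits 1,6,9 already taken and all letters distinct, the only value for B is 5, so B=5.
Step 5. [col 2: Z + W ≡ T (mod 10)] column 2 reads Z+W+carry(1)=T with Z=1, T=9; with digits 1,5,6,9 already taken and all letters distinct, the only value for W is 7, so W=7.
Step 6. [col 3: W + X ≡ T (mod 10)] in column 3 we have W+X≡T with carry-in 0; given W=7, T=9 and digits 1,5,6,7,9 already taken and all letters distinct, that pins X to 2. So X=2.
Step 7. [col 4: D + S ≡ D (mod 10)] in column 4 we have D+S≡D with carry-in 0; given nothing yet and digits 1,2,5,6,7,9 already taken and all letters distinct, that pins S to 0, so S=0.
Step 8. [col 4: D + S ≡ D (mod 10)] no forcing yet in column 4 (carry-in 0); D=3 is free and consistent — try it, so D=3.
Step 9. [col 6: W + W ≡ H (mod 10)] from column 6 (W=7, carry-in 0, digits 0,1,2,3,5,6,7,9 already taken and all letters distinct): H must equal 4 ⇒ H=4.

Answer: B=5, D=3, H=4, N=6, S=0, T=9, W=7, X=2, Z=1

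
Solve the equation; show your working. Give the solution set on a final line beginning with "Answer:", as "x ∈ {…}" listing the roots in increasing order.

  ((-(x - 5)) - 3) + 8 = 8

Step 1. [((-(x - 5)) - 3) + 8 = 8] subtract 8: x sits inside (… + 8). So sub: (-(x - 5)) - 3 = 0.
Step 2. [(-(x - 5)) - 3 = 0] 3 comes off first (add 3). So sub: -(x - 5) = 3.
Step 3. [-(x - 5) = 3] flip signs both sides ⇒ neg: x - 5 = -3.
Step 4. [x - 5 = -3] 5 comes off first (add 5), so sub: x = 2.

Answer: x ∈ {2}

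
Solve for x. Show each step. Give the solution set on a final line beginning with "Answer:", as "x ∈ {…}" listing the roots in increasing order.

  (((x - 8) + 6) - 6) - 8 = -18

Step 1. [(((x - 8) + 6) - 6) - 8 = -18] the outer -8 inverts by adding 8. So sub: ((x - 8) + 6) - 6 = -10.
Step 2. [((x - 8) + 6) - 6 = -10] 6 comes off first (add 6). So sub: (x - 8) + 6 = -4.
Step 3. [(x - 8) + 6 = -4] peel the +6: subtract 6 from each side, so sub: x - 8 = -10.
Step 4. [x - 8 = -10] -8 is outermost — add 8 both sides, so sub: x = -2.

Answer: x ∈ {-2}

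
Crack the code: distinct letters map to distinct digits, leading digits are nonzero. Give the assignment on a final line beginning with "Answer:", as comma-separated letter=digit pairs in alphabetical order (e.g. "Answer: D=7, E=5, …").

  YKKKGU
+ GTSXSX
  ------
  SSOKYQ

Step 1. [col 1: U + X ≡ Q (mod 10)] X=9 is one option consistent with column 1 (U + X ≡ Q (mod 10), carry-in 0) — take it ⇒ X=9.
Step 2. [col 1: U + X ≡ Q (mod 10)] several values work for Q in column 1 (U + X ≡ Q (mod 10), carry-in 0); try Q=2. So Q=2.
Step 3. [col 1: U + X ≡ Q (mod 10)] in column 1 we have U+X≡Q with carry-in 0; given X=9, Q=2 and digits 2,9 already taken and all letters distinct, that pins U to 3. So U=3.
Step 4. [col 2: G + S ≡ Y (mod 10)] column 2 (G + S ≡ Y (mod 10), carry-in 1) doesn't pin G yet; pick G=4 and continue. So G=4.
Step 5. [col 2: G + S ≡ Y (mod 10)] no forcing yet in column 2 (carry-in 1); Y=1 is free and consistent — try it. So Y=1.
Step 6. [col 2: G + S ≡ Y (mod 10)] column 2 reads G+S+carry(1)=Y with G=4, Y=1; with digits 1,2,3,4,9 already taken and all letters distinct, the only value for S is 6. So S=6.
Step 7. [col 3: K + X ≡ K (mod 10)] K=8 is one option consistent with column 3 (K + X ≡ K (mod 10), carry-in 1) — take it ⇒ K=8.
Step 8. [col 4: K + S ≡ O (mod 10)] column 4: given K=8, S=6, carry-in 1, and digits 1,2,3,4,6,8,9 already taken and all letters distinct, K+S≡O (mod 10) forces O=5 ⇒ O=5.
Step 9. [col 5: K + T ≡ S (mod 10)] from column 5 (K=8, S=6, carry-in 1, digits 1,2,3,4,5,6,8,9 already taken and all letters distinct): T must equal 7 ⇒ T=7.

Answer: G=4, K=8, O=5, Q=2, S=6, T=7, U=3, X=9, Y=1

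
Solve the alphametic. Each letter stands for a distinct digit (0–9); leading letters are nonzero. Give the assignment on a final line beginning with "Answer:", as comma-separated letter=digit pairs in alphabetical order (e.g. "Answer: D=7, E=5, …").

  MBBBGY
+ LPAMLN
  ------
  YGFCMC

Step 1. [col 1: Y + N ≡ C (mod 10)] no forcing yet in column 1 (carry-in 0); Y=7 is free and consistent — try it ⇒ Y=7.
Step 2. [col 1: Y + N ≡ C (mod 10)] no forcing yet in column 1 (carry-in 0); C=5 is free and consistent — try it, so C=5.
Step 3. [col 1: Y + N ≡ C (mod 10)] column 1 reads Y+N+carry(0)=C with Y=7, C=5; with digits 5,7 already taken and all letters distinct, the only value for N is 8 ⇒ N=8.
Step 4. [col 2: G + L ≡ M (mod 10)] several values work for L in column 2 (G + L ≡ M (mod 10), carry-in 1); try L=6, so L=6.
Step 5. [col 2: G + L ≡ M (mod 10)] no forcing yet in column 2 (carry-in 1); G=4 is free and consistent — try it. So G=4.
Step 6. [col 2: G + L ≡ M (mod 10)] from column 2 (G=4, L=6, carry-in 1, digits 4,5,6,7,8 already taken and all letters distinct): M must equal 1 ⇒ M=1.
Step 7. [col 3: B + M ≡ C (mod 10)] in column 3 we have B+M≡C with carry-in 1; given M=1, C=5 and digits 1,4,5,6,7,8 already taken and all letters distinct, that pins B to 3, so B=3.
Step 8. [col 4: B + A ≡ F (mod 10)] column 4: given B=3, carry-in 0, and digits 1,3,4,5,6,7,8 already taken and all letters distinct, B+A≡F (mod 10) forces A=9. So A=9.
Step 9. [col 4: B + A ≡ F (mod 10)] in column 4 we have B+A≡F with carry-in 0; given B=3, A=9 and digits 1,3,4,5,6,7,8,9 already taken and all letters distinct, that pins F to 2. So F=2.
Step 10. [col 5: B + P ≡ G (mod 10)] in column 5 we have B+P≡G with carry-in 1; given B=3, G=4 and digits 1,2,3,4,5,6,7,8,9 already taken and all letters distinct, that pins P to 0, so P=0.

Answer: A=9, B=3, C=5, F=2, G=4, L=6, M=1, N=8, P=0, Y=7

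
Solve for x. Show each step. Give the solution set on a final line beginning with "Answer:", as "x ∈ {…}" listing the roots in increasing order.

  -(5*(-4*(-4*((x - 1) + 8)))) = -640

Step 1. [-(5*(-4*(-4*((x - 1) + 8)))) = -640] LHS negated; negate both sides ⇒ neg: 5*(-4*(-4*((x - 1) + 8))) = 640.
Step 2. [5*(-4*(-4*((x - 1) + 8))) = 640] 5 out front; divide by 5 ⇒ div: -4*(-4*((x - 1) + 8)) = 128.
Step 3. [-4*(-4*((x - 1) + 8)) = 128] divide by the outer -4. So div: -4*((x - 1) + 8) = -32.
Step 4. [-4*((x - 1) + 8) = -32] divide by the outer -4 ⇒ div: (x - 1) + 8 = 8.
Step 5. [(x - 1) + 8 = 8] +8 is outermost — subtract 8 both sides, so sub: x - 1 = 0.
Step 6. [x - 1 = 0] the outer -1 inverts by adding 1. So sub: x = 1.

Answer: x ∈ {1}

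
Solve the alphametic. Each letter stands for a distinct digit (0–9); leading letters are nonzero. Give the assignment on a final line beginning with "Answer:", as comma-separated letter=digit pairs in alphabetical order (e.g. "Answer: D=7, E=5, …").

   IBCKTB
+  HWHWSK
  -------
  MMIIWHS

Step 1. [col 1: B + K ≡ S (mod 10)] several values work for B in column 1 (B + K ≡ S (mod 10), carry-in 0); try B=6 ⇒ B=6.
Step 2. [col 1: B + K ≡ S (mod 10)] no forcing yet in column 1 (carry-in 0); S=5 is free and consistent — try it ⇒ S=5.
Step 3. [M] the sum has 7 digits but both addends have 6; that extra leading digit M is the final carry, namely 1, so M=1.
Step 4. [col 1: B + K ≡ S (mod 10)] from column 1 (B=6, S=5, carry-in 0, digits 1,5,6 already taken and all letters distinct): K must equal 9. So K=9.
Step 5. [col 2: T + S ≡ H (mod 10)] several values work for T in column 2 (T + S ≡ H (mod 10), carry-in 1); try T=7 ⇒ T=7.
Step 6. [col 2: T + S ≡ H (mod 10)] in column 2 we have T+S≡H with carry-in 1; given T=7, S=5 and digits 1,5,6,7,9 already taken and all letters distinct, that pins H to 3. So H=3.
Step 7. [col 3: K + W ≡ W (mod 10)] W=2 is one option consistent with column 3 (K + W ≡ W (mod 10), carry-in 1) — take it. So W=2.
Step 8. [col 4: C + H ≡ I (mod 10)] no forcing yet in column 4 (carry-in 1); I=8 is free and consistent — try it ⇒ I=8.
Step 9. [col 4: C + H ≡ I (mod 10)] in column 4 we have C+H≡I with carry-in 1; given H=3, I=8 and digits 1,2,3,5,6,7,8,9 already taken and all letters distinct, that pins C to 4, so C=4.

Answer: B=6, C=4, H=3, I=8, K=9, M=1, S=5, T=7, W=2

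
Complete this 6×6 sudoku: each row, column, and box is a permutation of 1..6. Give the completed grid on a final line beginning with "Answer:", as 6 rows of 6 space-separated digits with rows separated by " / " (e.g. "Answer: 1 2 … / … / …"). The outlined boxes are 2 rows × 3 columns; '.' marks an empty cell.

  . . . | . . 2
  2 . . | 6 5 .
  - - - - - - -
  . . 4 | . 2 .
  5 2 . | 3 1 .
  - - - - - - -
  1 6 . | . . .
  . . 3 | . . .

Step 1. [r6c1∈{4}] only 4 remains possible at r6c1. So r6c1=4.
Step 2. [r6c2∈{5}] r6c2's peers cover all but 5 ⇒ r6c2=5.
Step 3. [r2c3∈{1}] r2c3's peers cover all but 1, so r2c3=1.
Step 4. [r4c3∈{6}] nothing but 6 survives at r4c3, so r4c3=6.
Step 5. [r3c1∈{3}] r3c1 has the single candidate 3. So r3c1=3.
Step 6. [r6c4∈{1,2}] row 6 places 2 nowhere but r6c4, so r6c4=2.
Step 7. [r4c6∈{4}] nothing but 4 survives at r4c6, so r4c6=4.
Step 8. [r2c6∈{3}] only 3 remains possible at r2c6 ⇒ r2c6=3.
Step 9. [r1c5∈{4}] r1c5's peers cover all but 4 ⇒ r1c5=4.
Step 10. [r3c6∈{5,6}] in row 3, 6 fits only at r3c6. So r3c6=6.
Step 11. [r5c4∈{4,5}] across row 5, 4 lands solely at r5c4 ⇒ r5c4=4.
Step 12. [r6c5∈{6}] nothing but 6 survives at r6c5. So r6c5=6.
Step 13. [r5c5∈{3}] r5c5 is down to just 3, so r5c5=3.
Step 14. [r5c6∈{5}] r5c6 has the single candidate 5 ⇒ r5c6=5.
Step 15. [r3c4∈{5}] r3c4 is down to just 5. So r3c4=5.
Step 16. [r1c1∈{6}] nothing but 6 survives at r1c1. So r1c1=6.
Step 17. [r6c6∈{1}] r6c6 is down to just 1 ⇒ r6c6=1.
Step 18. [r1c4∈{1}] r1c4's peers cover all but 1, so r1c4=1.
Step 19. [r1c3∈{5}] only 5 remains possible at r1c3. So r1c3=5.
Step 20. [r3c2∈{1}] only 1 remains possible at r3c2. So r3c2=1.
Step 21. [r2c2∈{4}] r2c2 has the single candidate 4 ⇒ r2c2=4.
Step 22. [r5c3∈{2}] r5c3 is down to just 2. So r5c3=2.
Step 23. [r1c2∈{3}] r1c2 has the single candidate 3 ⇒ r1c2=3.

Answer: 6 3 5 1 4 2 / 2 4 1 6 5 3 / 3 1 4 5 2 6 / 5 2 6 3 1 4 / 1 6 2 4 3 5 / 4 5 3 2 6 1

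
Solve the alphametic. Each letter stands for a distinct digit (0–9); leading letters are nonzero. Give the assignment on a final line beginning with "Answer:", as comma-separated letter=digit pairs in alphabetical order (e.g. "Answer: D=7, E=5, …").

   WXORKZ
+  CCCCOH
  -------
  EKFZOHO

Step 1. [col 1: Z + H ≡ O (mod 10)] column 1 (Z + H ≡ O (mod 10), carry-in 0) doesn't pin H yet; pick H=2 and continue. So H=2.
Step 2. [E] adding two 6-digit numbers gives at most 6+1 digits, and here it does — E is that final carry and must be 1. So E=1.
Step 3. [col 1: Z + H ≡ O (mod 10)] column 1 (Z + H ≡ O (mod 10), carry-in 0) doesn't pin O yet; pick O=9 and continue, so O=9.
Step 4. [col 1: Z + H ≡ O (mod 10)] from column 1 (H=2, O=9, carry-in 0, digits 1,2,9 already taken and all letters distinct): Z must equal 7. So Z=7.
Step 5. [col 2: K + O ≡ H (mod 10)] in column 2 we have K+O≡H with carry-in 0; given O=9, H=2 and digits 1,2,7,9 already taken and all letters distinct, that pins K to 3 ⇒ K=3.
Step 6. [col 3: R + C ≡ O (mod 10)] C=8 is one option consistent with column 3 (R + C ≡ O (mod 10), carry-in 1) — take it, so C=8.
Step 7. [col 3: R + C ≡ O (mod 10)] column 3 reads R+C+carry(1)=O with C=8, O=9; with digits 1,2,3,7,8,9 already taken and all letters distinct, the only value for R is 0 ⇒ R=0.
Step 8. [col 5: X + C ≡ F (mod 10)] column 5 (X + C ≡ F (mod 10), carry-in 1) doesn't pin F yet; pick F=5 and continue. So F=5.
Step 9. [col 5: X + C ≡ F (mod 10)] column 5: given C=8, F=5, carry-in 1, and digits 0,1,2,3,5,7,8,9 already taken and all letters distinct, X+C≡F (mod 10) forces X=6. So X=6.
Step 10. [col 6: W + C ≡ K (mod 10)] from column 6 (C=8, K=3, carry-in 1, digits 0,1,2,3,5,6,7,8,9 already taken and all letters distinct): W must equal 4. So W=4.

Answer: C=8, E=1, F=5, H=2, K=3, O=9, R=0, W=4, X=6, Z=7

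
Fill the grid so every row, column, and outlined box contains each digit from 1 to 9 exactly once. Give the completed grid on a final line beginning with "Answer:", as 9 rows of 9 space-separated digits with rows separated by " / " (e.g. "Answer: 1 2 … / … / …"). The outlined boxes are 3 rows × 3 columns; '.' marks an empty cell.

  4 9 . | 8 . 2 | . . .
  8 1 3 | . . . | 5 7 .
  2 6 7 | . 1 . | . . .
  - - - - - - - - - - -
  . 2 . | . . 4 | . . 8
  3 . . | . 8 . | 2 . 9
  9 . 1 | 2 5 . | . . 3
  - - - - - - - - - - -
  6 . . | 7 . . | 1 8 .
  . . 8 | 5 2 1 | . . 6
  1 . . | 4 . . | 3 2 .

Step 1. [r4c1∈{5,7}] in col 1, 5 fits only at r4c1. So r4c1=5.
Step 2. [r4c3∈{6}] r4c3 is down to just 6 ⇒ r4c3=6.
Step 3. [r5c3∈{4}] r5c3's peers cover all but 4. So r5c3=4.
Step 4. [r5c2∈{7}] r5c2 is down to just 7. So r5c2=7.
Step 5. [r5c6∈{6}] r5c6's peers cover all but 6, so r5c6=6.
Step 6. [r2c6∈{9}] only 9 remains possible at r2c6. So r2c6=9.
Step 7. [r9c2∈{5}] only 5 remains possible at r9c2, so r9c2=5.
Step 8. [r3c9∈{4}] nothing but 4 survives at r3c9 ⇒ r3c9=4.
Step 9. [r3c4∈{3}] r3c4 is down to just 3. So r3c4=3.
Step 10. [r1c7∈{6}] r1c7 has the single candidate 6 ⇒ r1c7=6.
Step 11. [r4c5∈{3,7,9}] row 4 places 3 nowhere but r4c5, so r4c5=3.
Step 12. [r4c8∈{1}] r4c8 is down to just 1 ⇒ r4c8=1.
Step 13. [r7c5∈{9}] r7c5 is down to just 9 ⇒ r7c5=9.
Step 14. [r4c7∈{7}] nothing but 7 survives at r4c7. So r4c7=7.
Step 15. [r7c2∈{3,4}] 4 has one home in row 7: r7c2, so r7c2=4.
Step 16. [r3c8∈{9}] r3c8's peers cover all but 9, so r3c8=9.
Step 17. [r6c7∈{4}] r6c7 is down to just 4. So r6c7=4.
Step 18. [r2c5∈{4,6}] r2c5 is the only open cell in row 2 admitting 4, so r2c5=4.
Step 19. [r3c7∈{8}] r3c7 is down to just 8, so r3c7=8.
Step 20. [r1c9∈{1}] r1c9 has the single candidate 1 ⇒ r1c9=1.
Step 21. [r2c4∈{6}] nothing but 6 survives at r2c4 ⇒ r2c4=6.
Step 22. [r9c5∈{6}] nothing but 6 survives at r9c5, so r9c5=6.
Step 23. [r5c8∈{5}] nothing but 5 survives at r5c8, so r5c8=5.
Step 24. [r9c6∈{8}] nothing but 8 survives at r9c6. So r9c6=8.
Step 25. [r6c2∈{8}] only 8 remains possible at r6c2. So r6c2=8.
Step 26. [r8c1∈{7}] only 7 remains possible at r8c1, so r8c1=7.
Step 27. [r9c9∈{7}] nothing but 7 survives at r9c9 ⇒ r9c9=7.
Step 28. [r1c5∈{7}] only 7 remains possible at r1c5 ⇒ r1c5=7.
Step 29. [r1c3∈{5}] only 5 remains possible at r1c3, so r1c3=5.
Step 30. [r2c9∈{2}] r2c9 has the single candidate 2, so r2c9=2.
Step 31. [r8c2∈{3}] nothing but 3 survives at r8c2. So r8c2=3.
Step 32. [r8c7∈{9}] r8c7 is down to just 9, so r8c7=9.
Step 33. [r6c8∈{6}] r6c8 has the single candidate 6. So r6c8=6.
Step 34. [r1c8∈{3}] only 3 remains possible at r1c8, so r1c8=3.
Step 35. [r6c6∈{7}] r6c6 is down to just 7, so r6c6=7.
Step 36. [r8c8∈{4}] r8c8 has the single candidate 4 ⇒ r8c8=4.
Step 37. [r5c4∈{1}] nothing but 1 survives at r5c4. So r5c4=1.
Step 38. [r9c3∈{9}] r9c3 is down to just 9. So r9c3=9.
Step 39. [r4c4∈{9}] r4c4 has the single candidate 9. So r4c4=9.
Step 40. [r7c9∈{5}] r7c9 is down to just 5. So r7c9=5.
Step 41. [r7c3∈{2}] nothing but 2 survives at r7c3, so r7c3=2.
Step 42. [r3c6∈{5}] only 5 remains possible at r3c6 ⇒ r3c6=5.
Step 43. [r7c6∈{3}] only 3 remains possible at r7c6 ⇒ r7c6=3.

Answer: 4 9 5 8 7 2 6 3 1 / 8 1 3 6 4 9 5 7 2 / 2 6 7 3 1 5 8 9 4 / 5 2 6 9 3 4 7 1 8 / 3 7 4 1 8 6 2 5 9 / 9 8 1 2 5 7 4 6 3 / 6 4 2 7 9 3 1 8 5 / 7 3 8 5 2 1 9 4 6 / 1 5 9 4 6 8 3 2 7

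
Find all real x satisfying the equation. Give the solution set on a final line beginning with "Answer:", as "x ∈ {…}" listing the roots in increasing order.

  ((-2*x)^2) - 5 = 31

Step 1. [((-2*x)^2) - 5 = 31] -5 is outermost — add 5 both sides ⇒ sub: (-2*x)^2 = 36.
Step 2. [(-2*x)^2 = 36] √ both sides: 36 ≥ 0 gives two branches. So sqrt: -2*x = 6 or -6.
Step 3. [-2*x = 6 or -6] leading coefficient -2: divide by -2, so div: x = -3 or 3.

Answer: x ∈ {-3, 3}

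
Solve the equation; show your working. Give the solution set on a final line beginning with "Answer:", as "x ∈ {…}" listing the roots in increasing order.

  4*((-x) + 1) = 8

Step 1. [4*((-x) + 1) = 8] LHS = 4·(…); ÷4 both sides ⇒ div: (-x) + 1 = 2.
Step 2. [(-x) + 1 = 2] the outer +1 inverts by subtracting 1 ⇒ sub: -x = 1.
Step 3. [-x = 1] flip signs both sides ⇒ neg: x = -1.

Answer: x ∈ {-1}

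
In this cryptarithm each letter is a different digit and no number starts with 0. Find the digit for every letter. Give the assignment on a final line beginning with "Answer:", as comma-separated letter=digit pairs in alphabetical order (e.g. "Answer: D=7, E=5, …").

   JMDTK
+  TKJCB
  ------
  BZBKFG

Step 1. [col 1: K + B ≡ G (mod 10)] B=1 is one option consistent with column 1 (K + B ≡ G (mod 10), carry-in 0) — take it, so B=1.
Step 2. [col 1: K + B ≡ G (mod 10)] no forcing yet in column 1 (carry-in 0); G=0 is free and consistent — try it ⇒ G=0.
Step 3. [col 1: K + B ≡ G (mod 10)] from column 1 (B=1, G=0, carry-in 0, digits 0,1 already taken and all letters distinct): K must equal 9. So K=9.
Step 4. [col 2: T + C ≡ F (mod 10)] several values work for C in column 2 (T + C ≡ F (mod 10), carry-in 1); try C=7, so C=7.
Step 5. [col 2: T + C ≡ F (mod 10)] several values work for T in column 2 (T + C ≡ F (mod 10), carry-in 1); try T=8. So T=8.
Step 6. [col 2: T + C ≡ F (mod 10)] from column 2 (T=8, C=7, carry-in 1, digits 0,1,7,8,9 already taken and all letters distinct): F must equal 6. So F=6.
Step 7. [col 3: D + J ≡ K (mod 10)] column 3 (D + J ≡ K (mod 10), carry-in 1) doesn't pin D yet; pick D=3 and continue ⇒ D=3.
Step 8. [col 3: D + J ≡ K (mod 10)] column 3 reads D+J+carry(1)=K with D=3, K=9; with digits 0,1,3,6,7,8,9 already taken and all letters distinct, the only value for J is 5. So J=5.
Step 9. [col 4: M + K ≡ B (mod 10)] column 4: given K=9, B=1, carry-in 0, and digits 0,1,3,5,6,7,8,9 already taken and all letters distinct, M+K≡B (mod 10) forces M=2, so M=2.
Step 10. [col 5: J + T ≡ Z (mod 10)] column 5 reads J+T+carry(1)=Z with J=5, T=8; with digits 0,1,2,3,5,6,7,8,9 already taken and all letters distinct, the only value for Z is 4, so Z=4.

Answer: B=1, C=7, D=3, F=6, G=0, J=5, K=9, M=2, T=8, Z=4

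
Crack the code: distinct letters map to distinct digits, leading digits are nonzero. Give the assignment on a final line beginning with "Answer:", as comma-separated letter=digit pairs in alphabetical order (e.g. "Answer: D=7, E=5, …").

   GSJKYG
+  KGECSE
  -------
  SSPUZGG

Step 1. [S] S is the leading digit of a 7-digit sum of two 6-digit numbers; the final carry is exactly 1. So S=1.
Step 2. [col 1: G + E ≡ G (mod 10)] column 1 reads G+E+carry(0)=G with nothing yet; with digits 1 already taken and all letters distinct, the only value for E is 0 ⇒ E=0.
Step 3. [col 1: G + E ≡ G (mod 10)] G=3 is one option consistent with column 1 (G + E ≡ G (mod 10), carry-in 0) — take it ⇒ G=3.
Step 4. [col 2: Y + S ≡ G (mod 10)] from column 2 (S=1, G=3, carry-in 0, digits 0,1,3 already taken and all letters distinct): Y must equal 2, so Y=2.
Step 5. [col 3: K + C ≡ Z (mod 10)] no forcing yet in column 3 (carry-in 0); C=9 is free and consistent — try it, so C=9.
Step 6. [col 3: K + C ≡ Z (mod 10)] no forcing yet in column 3 (carry-in 0); Z=7 is free and consistent — try it. So Z=7.
Step 7. [col 3: K + C ≡ Z (mod 10)] column 3: given C=9, Z=7, carry-in 0, and digits 0,1,2,3,7,9 already taken and all letters distinct, K+C≡Z (mod 10) forces K=8 ⇒ K=8.
Step 8. [col 4: J + E ≡ U (mod 10)] no forcing yet in column 4 (carry-in 1); J=5 is free and consistent — try it ⇒ J=5.
Step 9. [col 4: J + E ≡ U (mod 10)] column 4: given J=5, E=0, carry-in 1, and digits 0,1,2,3,5,7,8,9 already taken and all letters distinct, J+E≡U (mod 10) forces U=6, so U=6.
Step 10. [col 5: S + G ≡ P (mod 10)] from column 5 (S=1, G=3, carry-in 0, digits 0,1,2,3,5,6,7,8,9 already taken and all letters distinct): P must equal 4. So P=4.

Answer: C=9, E=0, G=3, J=5, K=8, P=4, S=1, U=6, Y=2, Z=7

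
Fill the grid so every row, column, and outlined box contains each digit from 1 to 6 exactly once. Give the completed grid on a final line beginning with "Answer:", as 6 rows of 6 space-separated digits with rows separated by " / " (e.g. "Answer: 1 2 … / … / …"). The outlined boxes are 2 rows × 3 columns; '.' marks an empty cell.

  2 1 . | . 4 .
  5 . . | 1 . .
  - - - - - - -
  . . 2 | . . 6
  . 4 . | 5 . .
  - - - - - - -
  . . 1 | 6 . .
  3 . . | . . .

Step 1. [r6c3∈{4,5,6}] 5 has one home in col 3: r6c3. So r6c3=5.
Step 2. [r6c4∈{2,4}] 2 has one home in col 4: r6c4. So r6c4=2.
Step 3. [r1c4∈{3}] r1c4 is down to just 3. So r1c4=3.
Step 4. [r6c5∈{1}] nothing but 1 survives at r6c5 ⇒ r6c5=1.
Step 5. [r3c5∈{3}] nothing but 3 survives at r3c5, so r3c5=3.
Step 6. [r1c3∈{6}] r1c3 has the single candidate 6, so r1c3=6.
Step 7. [r2c6∈{2}] r2c6 has the single candidate 2 ⇒ r2c6=2.
Step 8. [r5c6∈{3,4,5}] 3 has one home in row 5: r5c6 ⇒ r5c6=3.
Step 9. [r4c3∈{3}] only 3 remains possible at r4c3 ⇒ r4c3=3.
Step 10. [r3c1∈{1}] nothing but 1 survives at r3c1, so r3c1=1.
Step 11. [r3c2∈{5}] r3c2 is down to just 5. So r3c2=5.
Step 12. [r4c6∈{1}] only 1 remains possible at r4c6. So r4c6=1.
Step 13. [r2c3∈{4}] only 4 remains possible at r2c3 ⇒ r2c3=4.
Step 14. [r2c5∈{6}] r2c5 is down to just 6, so r2c5=6.
Step 15. [r4c1∈{6}] nothing but 6 survives at r4c1. So r4c1=6.
Step 16. [r4c5∈{2}] r4c5's peers cover all but 2, so r4c5=2.
Step 17. [r5c2∈{2}] r5c2's peers cover all but 2, so r5c2=2.
Step 18. [r6c6∈{4}] r6c6's peers cover all but 4 ⇒ r6c6=4.
Step 19. [r3c4∈{4}] r3c4 has the single candidate 4, so r3c4=4.
Step 20. [r5c1∈{4}] nothing but 4 survives at r5c1 ⇒ r5c1=4.
Step 21. [r1c6∈{5}] r1c6 has the single candidate 5 ⇒ r1c6=5.
Step 22. [r6c2∈{6}] r6c2's peers cover all but 6 ⇒ r6c2=6.
Step 23. [r2c2∈{3}] only 3 remains possible at r2c2, so r2c2=3.
Step 24. [r5c5∈{5}] nothing but 5 survives at r5c5 ⇒ r5c5=5.

Answer: 2 1 6 3 4 5 / 5 3 4 1 6 2 / 1 5 2 4 3 6 / 6 4 3 5 2 1 / 4 2 1 6 5 3 / 3 6 5 2 1 4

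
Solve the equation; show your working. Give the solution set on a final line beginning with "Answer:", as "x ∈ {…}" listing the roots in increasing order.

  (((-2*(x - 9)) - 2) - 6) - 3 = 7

Step 1. [(((-2*(x - 9)) - 2) - 6) - 3 = 7] add 3: x sits inside (… - 3) ⇒ sub: ((-2*(x - 9)) - 2) - 6 = 10.
Step 2. [((-2*(x - 9)) - 2) - 6 = 10] -6 is outermost — add 6 both sides, so sub: (-2*(x - 9)) - 2 = 16.
Step 3. [(-2*(x - 9)) - 2 = 16] add 2: x sits inside (… - 2) ⇒ sub: -2*(x - 9) = 18.
Step 4. [-2*(x - 9) = 18] divide by the outer -2 ⇒ div: x - 9 = -9.
Step 5. [x - 9 = -9] the outer -9 inverts by adding 9 ⇒ sub: x = 0.

Answer: x ∈ {0}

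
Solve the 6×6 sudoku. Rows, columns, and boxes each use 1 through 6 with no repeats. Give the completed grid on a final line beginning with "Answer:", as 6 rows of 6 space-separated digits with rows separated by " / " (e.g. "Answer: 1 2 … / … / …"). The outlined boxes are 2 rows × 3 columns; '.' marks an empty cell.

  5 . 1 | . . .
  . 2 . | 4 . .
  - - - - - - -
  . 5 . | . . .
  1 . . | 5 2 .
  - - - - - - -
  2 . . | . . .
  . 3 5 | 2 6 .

Step 1. [r6c6∈{1,4}] in row 6, 1 fits only at r6c6, so r6c6=1.
Step 2. [r1c5∈{3}] nothing but 3 survives at r1c5, so r1c5=3.
Step 3. [r1c4∈{6}] r1c4 is down to just 6 ⇒ r1c4=6.
Step 4. [r6c1∈{4}] nothing but 4 survives at r6c1, so r6c1=4.
Step 5. [r5c3∈{6}] only 6 remains possible at r5c3. So r5c3=6.
Step 6. [r4c2∈{4,6}] col 2 places 6 nowhere but r4c2, so r4c2=6.
Step 7. [r3c1∈{3}] r3c1's peers cover all but 3, so r3c1=3.
Step 8. [r2c6∈{5}] r2c6's peers cover all but 5. So r2c6=5.
Step 9. [r4c6∈{3,4}] r4c6 is the only open cell in row 4 admitting 3 ⇒ r4c6=3.
Step 10. [r5c6∈{4}] only 4 remains possible at r5c6. So r5c6=4.
Step 11. [r3c5∈{1,4}] in col 5, 4 fits only at r3c5, so r3c5=4.
Step 12. [r4c3∈{4}] r4c3 has the single candidate 4, so r4c3=4.
Step 13. [r5c4∈{3}] nothing but 3 survives at r5c4. So r5c4=3.
Step 14. [r1c2∈{4}] nothing but 4 survives at r1c2. So r1c2=4.
Step 15. [r5c2∈{1}] r5c2 has the single candidate 1. So r5c2=1.
Step 16. [r3c4∈{1}] r3c4's peers cover all but 1, so r3c4=1.
Step 17. [r3c3∈{2}] r3c3's peers cover all but 2. So r3c3=2.
Step 18. [r1c6∈{2}] only 2 remains possible at r1c6, so r1c6=2.
Step 19. [r5c5∈{5}] r5c5 has the single candidate 5 ⇒ r5c5=5.
Step 20. [r3c6∈{6}] r3c6 is down to just 6, so r3c6=6.
Step 21. [r2c3∈{3}] nothing but 3 survives at r2c3 ⇒ r2c3=3.
Step 22. [r2c1∈{6}] nothing but 6 survives at r2c1. So r2c1=6.
Step 23. [r2c5∈{1}] only 1 remains possible at r2c5. So r2c5=1.

Answer: 5 4 1 6 3 2 / 6 2 3 4 1 5 / 3 5 2 1 4 6 / 1 6 4 5 2 3 / 2 1 6 3 5 4 / 4 3 5 2 6 1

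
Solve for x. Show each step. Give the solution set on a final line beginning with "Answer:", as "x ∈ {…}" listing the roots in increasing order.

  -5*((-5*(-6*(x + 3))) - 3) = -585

Step 1. [-5*((-5*(-6*(x + 3))) - 3) = -585] LHS = -5·(…); ÷-5 both sides. So div: (-5*(-6*(x + 3))) - 3 = 117.
Step 2. [(-5*(-6*(x + 3))) - 3 = 117] 3 comes off first (add 3) ⇒ sub: -5*(-6*(x + 3)) = 120.
Step 3. [-5*(-6*(x + 3)) = 120] divide by the outer -5 ⇒ div: -6*(x + 3) = -24.
Step 4. [-6*(x + 3) = -24] -6 out front; divide by -6. So div: x + 3 = 4.
Step 5. [x + 3 = 4] 3 comes off first (subtract 3). So sub: x = 1.

Answer: x ∈ {1}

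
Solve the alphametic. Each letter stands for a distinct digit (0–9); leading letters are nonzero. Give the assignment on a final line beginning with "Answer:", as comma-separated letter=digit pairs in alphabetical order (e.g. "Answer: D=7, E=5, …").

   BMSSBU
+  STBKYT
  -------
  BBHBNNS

Step 1. [col 1: U + T ≡ S (mod 10)] no forcing yet in column 1 (carry-in 0); T=7 is free and consistent — try it ⇒ T=7.
Step 2. [B] adding two 6-digit numbers gives at most 6+1 digits, and here it does — B is that final carry and must be 1. So B=1.
Step 3. [col 1: U + T ≡ S (mod 10)] no forcing yet in column 1 (carry-in 0); U=2 is free and consistent — try it ⇒ U=2.
Step 4. [col 1: U + T ≡ S (mod 10)] column 1 reads U+T+carry(0)=S with U=2, T=7; with digits 1,2,7 already taken and all letters distinct, the only value for S is 9 ⇒ S=9.
Step 5. [col 2: B + Y ≡ N (mod 10)] Y=3 is one option consistent with column 2 (B + Y ≡ N (mod 10), carry-in 0) — take it ⇒ Y=3.
Step 6. [col 2: B + Y ≡ N (mod 10)] from column 2 (B=1, Y=3, carry-in 0, digits 1,2,3,7,9 already taken and all letters distinct): N must equal 4 ⇒ N=4.
Step 7. [col 3: S + K ≡ N (mod 10)] in column 3 we have S+K≡N with carry-in 0; given S=9, N=4 and digits 1,2,3,4,7,9 already taken and all letters distinct, that pins K to 5 ⇒ K=5.
Step 8. [col 5: M + T ≡ H (mod 10)] several values work for M in column 5 (M + T ≡ H (mod 10), carry-in 1); try M=8 ⇒ M=8.
Step 9. [col 5: M + T ≡ H (mod 10)] from column 5 (M=8, T=7, carry-in 1, digits 1,2,3,4,5,7,8,9 already taken and all letters distinct): H must equal 6 ⇒ H=6.

Answer: B=1, H=6, K=5, M=8, N=4, S=9, T=7, U=2, Y=3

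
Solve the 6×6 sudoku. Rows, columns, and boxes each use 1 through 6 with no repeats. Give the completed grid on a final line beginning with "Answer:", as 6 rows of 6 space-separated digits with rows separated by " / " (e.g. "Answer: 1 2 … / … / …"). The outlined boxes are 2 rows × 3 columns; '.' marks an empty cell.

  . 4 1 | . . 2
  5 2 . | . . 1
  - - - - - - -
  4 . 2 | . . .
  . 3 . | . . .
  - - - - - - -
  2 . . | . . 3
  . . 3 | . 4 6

Step 1. [r3c6∈{5}] r3c6 is down to just 5 ⇒ r3c6=5.
Step 2. [r2c3∈{6}] r2c3 has the single candidate 6 ⇒ r2c3=6.
Step 3. [r2c5∈{3}] only 3 remains possible at r2c5, so r2c5=3.
Step 4. [r6c1∈{1}] only 1 remains possible at r6c1 ⇒ r6c1=1.
Step 5. [r4c5∈{1,2,6}] in col 5, 2 fits only at r4c5, so r4c5=2.
Step 6. [r4c4∈{1,4,6}] across row 4, 1 lands solely at r4c4. So r4c4=1.
Step 7. [r5c4∈{5}] r5c4's peers cover all but 5, so r5c4=5.
Step 8. [r3c5∈{6}] only 6 remains possible at r3c5 ⇒ r3c5=6.
Step 9. [r1c1∈{3}] r1c1 is down to just 3, so r1c1=3.
Step 10. [r5c5∈{1}] only 1 remains possible at r5c5 ⇒ r5c5=1.
Step 11. [r3c2∈{1}] nothing but 1 survives at r3c2. So r3c2=1.
Step 12. [r4c6∈{4}] nothing but 4 survives at r4c6 ⇒ r4c6=4.
Step 13. [r1c5∈{5}] r1c5 has the single candidate 5, so r1c5=5.
Step 14. [r3c4∈{3}] r3c4 is down to just 3. So r3c4=3.
Step 15. [r5c3∈{4}] r5c3's peers cover all but 4 ⇒ r5c3=4.
Step 16. [r5c2∈{6}] only 6 remains possible at r5c2, so r5c2=6.
Step 17. [r2c4∈{4}] only 4 remains possible at r2c4, so r2c4=4.
Step 18. [r4c1∈{6}] r4c1's peers cover all but 6, so r4c1=6.
Step 19. [r6c4∈{2}] r6c4's peers cover all but 2 ⇒ r6c4=2.
Step 20. [r6c2∈{5}] only 5 remains possible at r6c2, so r6c2=5.
Step 21. [r1c4∈{6}] only 6 remains possible at r1c4 ⇒ r1c4=6.
Step 22. [r4c3∈{5}] only 5 remains possible at r4c3. So r4c3=5.

Answer: 3 4 1 6 5 2 / 5 2 6 4 3 1 / 4 1 2 3 6 5 / 6 3 5 1 2 4 / 2 6 4 5 1 3 / 1 5 3 2 4 6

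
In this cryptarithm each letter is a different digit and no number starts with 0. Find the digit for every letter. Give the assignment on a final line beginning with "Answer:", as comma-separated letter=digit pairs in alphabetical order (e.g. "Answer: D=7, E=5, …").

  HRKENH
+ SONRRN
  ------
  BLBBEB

Step 1. [col 1: H + N ≡ B (mod 10)] several values work for N in column 1 (H + N ≡ B (mod 10), carry-in 0); try N=2 ⇒ N=2.
Step 2. [col 1: H + N ≡ B (mod 10)] several values work for H in column 1 (H + N ≡ B (mod 10), carry-in 0); try H=4, so H=4.
Step 3. [col 1: H + N ≡ B (mod 10)] from column 1 (H=4, N=2, carry-in 0, digits 2,4 already taken and all letters distinct): B must equal 6 ⇒ B=6.
Step 4. [col 2: N + R ≡ E (mod 10)] column 2 (N + R ≡ E (mod 10), carry-in 0) doesn't pin R yet; pick R=7 and continue ⇒ R=7.
Step 5. [col 2: N + R ≡ E (mod 10)] from column 2 (N=2, R=7, carry-in 0, digits 2,4,6,7 already taken and all letters distinct): E must equal 9, so E=9.
Step 6. [col 4: K + N ≡ B (mod 10)] in column 4 we have K+N≡B with carry-in 1; given N=2, B=6 and digits 2,4,6,7,9 already taken and all letters distinct, that pins K to 3 ⇒ K=3.
Step 7. [col 5: R + O ≡ L (mod 10)] O=8 is one option consistent with column 5 (R + O ≡ L (mod 10), carry-in 0) — take it ⇒ O=8.
Step 8. [col 5: R + O ≡ L (mod 10)] column 5 reads R+O+carry(0)=L with R=7, O=8; with digits 2,3,4,6,7,8,9 already taken and all letters distinct, the only value for L is 5, so L=5.
Step 9. [col 6: H + S ≡ B (mod 10)] from column 6 (H=4, B=6, carry-in 1, digits 2,3,4,5,6,7,8,9 already taken and all letters distinct): S must equal 1 ⇒ S=1.

Answer: B=6, E=9, H=4, K=3, L=5, N=2, O=8, R=7, S=1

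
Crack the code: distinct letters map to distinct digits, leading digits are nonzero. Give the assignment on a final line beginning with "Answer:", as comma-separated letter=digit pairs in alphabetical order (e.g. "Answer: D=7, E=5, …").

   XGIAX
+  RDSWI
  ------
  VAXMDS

Step 1. [col 1: X + I ≡ S (mod 10)] I=3 is one option consistent with column 1 (X + I ≡ S (mod 10), carry-in 0) — take it ⇒ I=3.
Step 2. [col 1: X + I ≡ S (mod 10)] several values work for X in column 1 (X + I ≡ S (mod 10), carry-in 0); try X=7, so X=7.
Step 3. [col 1: X + I ≡ S (mod 10)] in column 1 we have X+I≡S with carry-in 0; given X=7, I=3 and digits 3,7 already taken and all letters distinct, that pins S to 0, so S=0.
Step 4. [V] the sum has 6 digits but both addends have 5; that extra leading digit V is the final carry, namely 1. So V=1.
Step 5. [col 2: A + W ≡ D (mod 10)] A=6 is one option consistent with column 2 (A + W ≡ D (mod 10), carry-in 1) — take it, so A=6.
Step 6. [col 2: A + W ≡ D (mod 10)] several values work for D in column 2 (A + W ≡ D (mod 10), carry-in 1); try D=5, so D=5.
Step 7. [col 2: A + W ≡ D (mod 10)] in column 2 we have A+W≡D with carry-in 1; given A=6, D=5 and digits 0,1,3,5,6,7 already taken and all letters distinct, that pins W to 8. So W=8.
Step 8. [col 3: I + S ≡ M (mod 10)] column 3 reads I+S+carry(1)=M with I=3, S=0; with digits 0,1,3,5,6,7,8 already taken and all letters distinct, the only value for M is 4 ⇒ M=4.
Step 9. [col 4: G + D ≡ X (mod 10)] column 4: given D=5, X=7, carry-in 0, and digits 0,1,3,4,5,6,7,8 already taken and all letters distinct, G+D≡X (mod 10) forces G=2, so G=2.
Step 10. [col 5: X + R ≡ A (mod 10)] column 5 reads X+R+carry(0)=A with X=7, A=6; with digits 0,1,2,3,4,5,6,7,8 already taken and all letters distinct, the only value for R is 9, so R=9.

Answer: A=6, D=5, G=2, I=3, M=4, R=9, S=0, V=1, W=8, X=7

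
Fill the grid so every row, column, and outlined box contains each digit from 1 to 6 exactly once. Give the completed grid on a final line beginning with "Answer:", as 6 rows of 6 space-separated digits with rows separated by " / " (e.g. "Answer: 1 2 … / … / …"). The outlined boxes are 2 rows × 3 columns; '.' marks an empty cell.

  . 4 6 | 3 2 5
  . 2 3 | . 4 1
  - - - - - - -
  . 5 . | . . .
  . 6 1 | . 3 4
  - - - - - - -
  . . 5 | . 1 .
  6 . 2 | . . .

Step 1. [r5c1∈{3,4}] box 5 places 4 nowhere but r5c1 ⇒ r5c1=4.
Step 2. [r2c4∈{6}] r2c4's peers cover all but 6, so r2c4=6.
Step 3. [r5c4∈{2}] nothing but 2 survives at r5c4, so r5c4=2.
Step 4. [r5c6∈{3,6}] 6 has one home in row 5: r5c6 ⇒ r5c6=6.
Step 5. [r4c4∈{5}] r4c4's peers cover all but 5. So r4c4=5.
Step 6. [r4c1∈{2}] r4c1 has the single candidate 2 ⇒ r4c1=2.
Step 7. [r6c2∈{1,3}] row 6 places 1 nowhere but r6c2. So r6c2=1.
Step 8. [r1c1∈{1}] r1c1 is down to just 1 ⇒ r1c1=1.
Step 9. [r6c6∈{3}] r6c6 is down to just 3 ⇒ r6c6=3.
Step 10. [r2c1∈{5}] only 5 remains possible at r2c1. So r2c1=5.
Step 11. [r3c3∈{4}] nothing but 4 survives at r3c3. So r3c3=4.
Step 12. [r3c4∈{1}] r3c4's peers cover all but 1, so r3c4=1.
Step 13. [r5c2∈{3}] nothing but 3 survives at r5c2, so r5c2=3.
Step 14. [r3c1∈{3}] only 3 remains possible at r3c1, so r3c1=3.
Step 15. [r6c4∈{4}] r6c4 has the single candidate 4 ⇒ r6c4=4.
Step 16. [r3c6∈{2}] r3c6's peers cover all but 2 ⇒ r3c6=2.
Step 17. [r6c5∈{5}] r6c5's peers cover all but 5. So r6c5=5.
Step 18. [r3c5∈{6}] only 6 remains possible at r3c5, so r3c5=6.

Answer: 1 4 6 3 2 5 / 5 2 3 6 4 1 / 3 5 4 1 6 2 / 2 6 1 5 3 4 / 4 3 5 2 1 6 / 6 1 2 4 5 3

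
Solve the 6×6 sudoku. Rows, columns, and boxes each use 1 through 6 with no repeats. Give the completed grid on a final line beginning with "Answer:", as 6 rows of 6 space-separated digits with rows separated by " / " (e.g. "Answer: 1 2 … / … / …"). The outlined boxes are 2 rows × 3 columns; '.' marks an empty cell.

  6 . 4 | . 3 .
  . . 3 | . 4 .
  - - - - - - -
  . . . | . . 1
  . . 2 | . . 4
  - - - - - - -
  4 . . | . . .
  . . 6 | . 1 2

Step 1. [r3c3∈{5}] r3c3 is down to just 5, so r3c3=5.
Step 2. [r2c1∈{1,2,5}] 2 has one home in col 1: r2c1, so r2c1=2.
Step 3. [r5c6∈{3,5,6}] 3 has one home in col 6: r5c6, so r5c6=3.
Step 4. [r3c1∈{3}] r3c1 has the single candidate 3. So r3c1=3.
Step 5. [r1c6∈{5}] nothing but 5 survives at r1c6 ⇒ r1c6=5.
Step 6. [r1c2∈{1}] r1c2 has the single candidate 1. So r1c2=1.
Step 7. [r6c1∈{5}] r6c1 is down to just 5, so r6c1=5.
Step 8. [r4c2∈{6}] r4c2 has the single candidate 6. So r4c2=6.
Step 9. [r3c5∈{2,6}] r3c5 is the only open cell in col 5 admitting 2 ⇒ r3c5=2.
Step 10. [r5c5∈{5,6}] in col 5, 6 fits only at r5c5, so r5c5=6.
Step 11. [r2c4∈{1,6}] in row 2, 1 fits only at r2c4, so r2c4=1.
Step 12. [r4c5∈{5}] r4c5 has the single candidate 5 ⇒ r4c5=5.
Step 13. [r2c2∈{5}] nothing but 5 survives at r2c2 ⇒ r2c2=5.
Step 14. [r5c3∈{1}] r5c3's peers cover all but 1, so r5c3=1.
Step 15. [r1c4∈{2}] r1c4 has the single candidate 2 ⇒ r1c4=2.
Step 16. [r6c4∈{4}] only 4 remains possible at r6c4, so r6c4=4.
Step 17. [r4c1∈{1}] only 1 remains possible at r4c1. So r4c1=1.
Step 18. [r3c4∈{6}] only 6 remains possible at r3c4, so r3c4=6.
Step 19. [r4c4∈{3}] nothing but 3 survives at r4c4, so r4c4=3.
Step 20. [r2c6∈{6}] r2c6 has the single candidate 6, so r2c6=6.
Step 21. [r3c2∈{4}] r3c2's peers cover all but 4. So r3c2=4.
Step 22. [r6c2∈{3}] only 3 remains possible at r6c2. So r6c2=3.
Step 23. [r5c4∈{5}] r5c4 has the single candidate 5. So r5c4=5.
Step 24. [r5c2∈{2}] nothing but 2 survives at r5c2 ⇒ r5c2=2.

Answer: 6 1 4 2 3 5 / 2 5 3 1 4 6 / 3 4 5 6 2 1 / 1 6 2 3 5 4 / 4 2 1 5 6 3 / 5 3 6 4 1 2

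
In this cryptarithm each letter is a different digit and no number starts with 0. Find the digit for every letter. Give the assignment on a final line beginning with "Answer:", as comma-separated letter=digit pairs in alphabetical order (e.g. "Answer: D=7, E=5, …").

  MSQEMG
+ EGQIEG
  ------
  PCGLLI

Step 1. [col 1: G + G ≡ I (mod 10)] no forcing yet in column 1 (carry-in 0); G=6 is free and consistent — try it, so G=6.
Step 2. [col 1: G + G ≡ I (mod 10)] column 1 reads G+G+carry(0)=I with G=6; with digits 6 already taken and all letters distinct, the only value for I is 2, so I=2.
Step 3. [col 2: M + E ≡ L (mod 10)] no forcing yet in column 2 (carry-in 1); M=1 is free and consistent — try it, so M=1.
Step 4. [col 2: M + E ≡ L (mod 10)] column 2 (M + E ≡ L (mod 10), carry-in 1) doesn't pin L yet; pick L=5 and continue ⇒ L=5.
Step 5. [col 2: M + E ≡ L (mod 10)] column 2 reads M+E+carry(1)=L with M=1, L=5; with digits 1,2,5,6 already taken and all letters distinct, the only value for E is 3. So E=3.
Step 6. [col 4: Q + Q ≡ G (mod 10)] column 4 reads Q+Q+carry(0)=G with G=6; with digits 1,2,3,5,6 already taken and all letters distinct, the only value for Q is 8. So Q=8.
Step 7. [col 5: S + G ≡ C (mod 10)] S=0 is one option consistent with column 5 (S + G ≡ C (mod 10), carry-in 1) — take it. So S=0.
Step 8. [col 5: S + G ≡ C (mod 10)] column 5 reads S+G+carry(1)=C with S=0, G=6; with digits 0,1,2,3,5,6,8 already taken and all letters distinct, the only value for C is 7 ⇒ C=7.
Step 9. [col 6: M + E ≡ P (mod 10)] column 6 reads M+E+carry(0)=P with M=1, E=3; with digits 0,1,2,3,5,6,7,8 already taken and all letters distinct, the only value for P is 4 ⇒ P=4.

Answer: C=7, E=3, G=6, I=2, L=5, M=1, P=4, Q=8, S=0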